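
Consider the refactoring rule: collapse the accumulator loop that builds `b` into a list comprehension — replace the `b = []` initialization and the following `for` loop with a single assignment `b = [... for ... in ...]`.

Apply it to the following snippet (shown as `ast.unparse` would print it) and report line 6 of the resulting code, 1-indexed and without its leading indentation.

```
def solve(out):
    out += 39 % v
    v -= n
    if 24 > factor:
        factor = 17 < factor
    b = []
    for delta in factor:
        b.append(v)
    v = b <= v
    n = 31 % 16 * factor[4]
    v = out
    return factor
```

Transformed code:
def solve(out):
    out += 39 % v
    v -= n
    if 24 > factor:
        factor = 17 < factor
    b = [v for delta in factor]
    v = b <= v
    n = 31 % 16 * factor[4]
    v = out
    return factor

b = [v for delta in factor]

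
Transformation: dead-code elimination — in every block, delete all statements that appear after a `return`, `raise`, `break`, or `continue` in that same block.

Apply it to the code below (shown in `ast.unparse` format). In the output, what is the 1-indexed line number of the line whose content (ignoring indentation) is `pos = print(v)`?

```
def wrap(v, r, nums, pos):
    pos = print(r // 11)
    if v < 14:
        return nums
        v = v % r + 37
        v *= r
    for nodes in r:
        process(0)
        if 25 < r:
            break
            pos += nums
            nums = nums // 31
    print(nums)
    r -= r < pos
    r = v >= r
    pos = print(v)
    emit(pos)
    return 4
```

Transformed code:
def wrap(v, r, nums, pos):
    pos = print(r // 11)
    if v < 14:
        return nums
    for nodes in r:
        process(0)
        if 25 < r:
            break
    print(nums)
    r -= r < pos
    r = v >= r
    pos = print(v)
    emit(pos)
    return 4

12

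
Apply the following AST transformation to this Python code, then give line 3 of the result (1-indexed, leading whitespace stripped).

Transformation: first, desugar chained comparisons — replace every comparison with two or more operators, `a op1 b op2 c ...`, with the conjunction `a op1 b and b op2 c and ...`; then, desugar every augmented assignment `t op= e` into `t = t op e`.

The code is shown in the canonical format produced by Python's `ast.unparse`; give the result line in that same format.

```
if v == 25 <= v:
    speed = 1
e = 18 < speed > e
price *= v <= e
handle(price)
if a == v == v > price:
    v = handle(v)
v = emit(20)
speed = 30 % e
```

e = 18 < speed and speed > e

Transformed code:
if v == 25 and 25 <= v:
    speed = 1
e = 18 < speed and speed > e
price = price * (v <= e)
handle(price)
if a == v and v == v and (v > price):
    v = handle(v)
v = emit(20)
speed = 30 % e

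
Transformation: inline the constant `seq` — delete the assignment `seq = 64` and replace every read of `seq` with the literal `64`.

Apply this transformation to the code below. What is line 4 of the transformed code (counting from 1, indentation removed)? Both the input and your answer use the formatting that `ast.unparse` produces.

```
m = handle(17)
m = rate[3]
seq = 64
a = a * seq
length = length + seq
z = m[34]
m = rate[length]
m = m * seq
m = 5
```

length = length + 64

Transformed code:
m = handle(17)
m = rate[3]
a = a * 64
length = length + 64
z = m[34]
m = rate[length]
m = m * 64
m = 5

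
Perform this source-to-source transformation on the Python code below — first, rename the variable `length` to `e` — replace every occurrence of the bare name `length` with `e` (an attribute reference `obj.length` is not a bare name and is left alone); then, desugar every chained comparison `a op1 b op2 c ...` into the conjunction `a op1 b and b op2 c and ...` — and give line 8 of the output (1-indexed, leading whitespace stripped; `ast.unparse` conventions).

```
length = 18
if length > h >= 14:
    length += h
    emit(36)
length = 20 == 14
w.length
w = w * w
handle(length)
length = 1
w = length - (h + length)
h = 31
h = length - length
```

Transformed code:
e = 18
if e > h and h >= 14:
    e += h
    emit(36)
e = 20 == 14
w.length
w = w * w
handle(e)
e = 1
w = e - (h + e)
h = 31
h = e - e

handle(e)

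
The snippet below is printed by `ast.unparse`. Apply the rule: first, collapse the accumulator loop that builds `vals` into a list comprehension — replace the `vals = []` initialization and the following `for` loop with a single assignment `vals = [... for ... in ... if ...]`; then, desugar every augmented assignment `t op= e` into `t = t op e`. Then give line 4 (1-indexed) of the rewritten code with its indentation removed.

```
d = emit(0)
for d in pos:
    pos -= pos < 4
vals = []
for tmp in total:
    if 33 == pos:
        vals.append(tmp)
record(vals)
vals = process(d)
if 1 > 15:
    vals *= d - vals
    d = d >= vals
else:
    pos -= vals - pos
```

Transformed code:
d = emit(0)
for d in pos:
    pos = pos - (pos < 4)
vals = [tmp for tmp in total if 33 == pos]
record(vals)
vals = process(d)
if 1 > 15:
    vals = vals * (d - vals)
    d = d >= vals
else:
    pos = pos - (vals - pos)

vals = [tmp for tmp in total if 33 == pos]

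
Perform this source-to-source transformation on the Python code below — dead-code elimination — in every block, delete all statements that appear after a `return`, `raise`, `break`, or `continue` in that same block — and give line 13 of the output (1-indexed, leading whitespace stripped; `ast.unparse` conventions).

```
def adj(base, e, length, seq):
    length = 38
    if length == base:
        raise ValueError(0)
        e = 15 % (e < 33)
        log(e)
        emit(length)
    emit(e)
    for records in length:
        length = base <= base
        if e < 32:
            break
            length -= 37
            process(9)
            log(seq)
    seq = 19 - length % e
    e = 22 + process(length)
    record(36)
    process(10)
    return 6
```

Transformed code:
def adj(base, e, length, seq):
    length = 38
    if length == base:
        raise ValueError(0)
    emit(e)
    for records in length:
        length = base <= base
        if e < 32:
            break
    seq = 19 - length % e
    e = 22 + process(length)
    record(36)
    process(10)
    return 6

process(10)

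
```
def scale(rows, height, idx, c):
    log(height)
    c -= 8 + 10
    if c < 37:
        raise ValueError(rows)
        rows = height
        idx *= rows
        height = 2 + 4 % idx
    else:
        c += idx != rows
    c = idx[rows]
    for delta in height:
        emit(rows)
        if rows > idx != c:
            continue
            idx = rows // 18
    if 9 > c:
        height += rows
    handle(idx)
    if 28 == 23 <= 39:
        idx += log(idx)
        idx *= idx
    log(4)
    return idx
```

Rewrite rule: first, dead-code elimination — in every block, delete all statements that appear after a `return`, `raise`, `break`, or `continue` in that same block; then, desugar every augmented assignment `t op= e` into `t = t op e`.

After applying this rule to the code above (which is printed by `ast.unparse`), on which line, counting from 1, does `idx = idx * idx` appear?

Transformed code:
def scale(rows, height, idx, c):
    log(height)
    c = c - (8 + 10)
    if c < 37:
        raise ValueError(rows)
    else:
        c = c + (idx != rows)
    c = idx[rows]
    for delta in height:
        emit(rows)
        if rows > idx != c:
            continue
    if 9 > c:
        height = height + rows
    handle(idx)
    if 28 == 23 <= 39:
        idx = idx + log(idx)
        idx = idx * idx
    log(4)
    return idx

18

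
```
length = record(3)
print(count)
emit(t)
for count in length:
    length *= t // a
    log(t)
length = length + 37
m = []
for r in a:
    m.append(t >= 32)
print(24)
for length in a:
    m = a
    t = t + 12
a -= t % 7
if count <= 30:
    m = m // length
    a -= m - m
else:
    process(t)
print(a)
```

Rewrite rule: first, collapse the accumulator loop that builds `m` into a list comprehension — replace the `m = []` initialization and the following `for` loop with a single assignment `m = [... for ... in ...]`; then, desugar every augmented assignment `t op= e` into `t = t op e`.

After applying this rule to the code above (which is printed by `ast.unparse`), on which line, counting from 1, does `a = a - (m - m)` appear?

Transformed code:
length = record(3)
print(count)
emit(t)
for count in length:
    length = length * (t // a)
    log(t)
length = length + 37
m = [t >= 32 for r in a]
print(24)
for length in a:
    m = a
    t = t + 12
a = a - t % 7
if count <= 30:
    m = m // length
    a = a - (m - m)
else:
    process(t)
print(a)

16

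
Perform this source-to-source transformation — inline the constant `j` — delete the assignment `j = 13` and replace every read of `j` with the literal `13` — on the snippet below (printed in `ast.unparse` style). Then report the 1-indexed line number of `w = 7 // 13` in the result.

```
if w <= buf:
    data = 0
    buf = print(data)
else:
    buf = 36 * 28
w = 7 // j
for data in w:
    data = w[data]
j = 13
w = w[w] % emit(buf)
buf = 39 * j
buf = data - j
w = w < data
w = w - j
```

Transformed code:
if w <= buf:
    data = 0
    buf = print(data)
else:
    buf = 36 * 28
w = 7 // 13
for data in w:
    data = w[data]
w = w[w] % emit(buf)
buf = 39 * 13
buf = data - 13
w = w < data
w = w - 13

6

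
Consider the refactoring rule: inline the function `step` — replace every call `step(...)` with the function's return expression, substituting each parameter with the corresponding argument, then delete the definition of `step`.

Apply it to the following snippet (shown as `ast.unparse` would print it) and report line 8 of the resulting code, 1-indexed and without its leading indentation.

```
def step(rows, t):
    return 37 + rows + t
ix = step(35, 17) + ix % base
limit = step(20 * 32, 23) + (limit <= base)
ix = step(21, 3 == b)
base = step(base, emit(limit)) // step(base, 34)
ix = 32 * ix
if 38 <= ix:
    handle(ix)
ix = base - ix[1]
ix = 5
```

Transformed code:
ix = 37 + 35 + 17 + ix % base
limit = 37 + 20 * 32 + 23 + (limit <= base)
ix = 37 + 21 + (3 == b)
base = (37 + base + emit(limit)) // (37 + base + 34)
ix = 32 * ix
if 38 <= ix:
    handle(ix)
ix = base - ix[1]
ix = 5

ix = base - ix[1]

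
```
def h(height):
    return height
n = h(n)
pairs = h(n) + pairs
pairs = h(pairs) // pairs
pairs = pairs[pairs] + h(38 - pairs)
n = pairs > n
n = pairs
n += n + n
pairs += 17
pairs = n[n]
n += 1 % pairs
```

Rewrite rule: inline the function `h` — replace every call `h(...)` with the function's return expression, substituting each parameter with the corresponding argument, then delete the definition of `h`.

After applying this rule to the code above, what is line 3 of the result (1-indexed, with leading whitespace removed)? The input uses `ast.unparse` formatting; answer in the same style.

Transformed code:
n = n
pairs = n + pairs
pairs = pairs // pairs
pairs = pairs[pairs] + (38 - pairs)
n = pairs > n
n = pairs
n += n + n
pairs += 17
pairs = n[n]
n += 1 % pairs

pairs = pairs // pairs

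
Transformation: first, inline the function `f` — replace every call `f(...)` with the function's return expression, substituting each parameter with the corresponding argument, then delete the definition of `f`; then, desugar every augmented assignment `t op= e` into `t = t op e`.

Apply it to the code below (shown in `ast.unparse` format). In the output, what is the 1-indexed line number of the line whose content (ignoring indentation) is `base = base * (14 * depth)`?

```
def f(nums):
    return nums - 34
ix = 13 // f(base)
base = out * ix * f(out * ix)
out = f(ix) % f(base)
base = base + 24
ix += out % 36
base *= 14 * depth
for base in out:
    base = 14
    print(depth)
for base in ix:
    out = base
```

Transformed code:
ix = 13 // (base - 34)
base = out * ix * (out * ix - 34)
out = (ix - 34) % (base - 34)
base = base + 24
ix = ix + out % 36
base = base * (14 * depth)
for base in out:
    base = 14
    print(depth)
for base in ix:
    out = base

6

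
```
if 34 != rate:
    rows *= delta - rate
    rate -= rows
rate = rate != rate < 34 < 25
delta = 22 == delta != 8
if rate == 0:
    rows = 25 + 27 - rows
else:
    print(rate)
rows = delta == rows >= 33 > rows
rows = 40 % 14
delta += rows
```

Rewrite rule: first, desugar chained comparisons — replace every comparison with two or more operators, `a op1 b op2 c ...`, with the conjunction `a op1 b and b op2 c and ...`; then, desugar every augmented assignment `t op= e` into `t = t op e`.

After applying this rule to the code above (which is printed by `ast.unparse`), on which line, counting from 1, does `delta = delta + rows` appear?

12

Transformed code:
if 34 != rate:
    rows = rows * (delta - rate)
    rate = rate - rows
rate = rate != rate and rate < 34 and (34 < 25)
delta = 22 == delta and delta != 8
if rate == 0:
    rows = 25 + 27 - rows
else:
    print(rate)
rows = delta == rows and rows >= 33 and (33 > rows)
rows = 40 % 14
delta = delta + rows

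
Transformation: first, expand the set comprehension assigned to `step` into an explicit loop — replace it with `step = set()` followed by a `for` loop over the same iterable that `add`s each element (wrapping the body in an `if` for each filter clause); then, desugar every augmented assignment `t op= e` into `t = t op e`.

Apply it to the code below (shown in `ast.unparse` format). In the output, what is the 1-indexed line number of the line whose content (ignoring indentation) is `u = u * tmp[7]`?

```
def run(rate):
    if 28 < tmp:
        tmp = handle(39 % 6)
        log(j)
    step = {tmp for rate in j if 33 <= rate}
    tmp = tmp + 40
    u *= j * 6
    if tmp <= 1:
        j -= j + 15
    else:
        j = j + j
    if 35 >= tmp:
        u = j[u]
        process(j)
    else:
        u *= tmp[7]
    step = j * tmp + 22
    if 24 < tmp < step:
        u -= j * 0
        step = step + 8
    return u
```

Transformed code:
def run(rate):
    if 28 < tmp:
        tmp = handle(39 % 6)
        log(j)
    step = set()
    for rate in j:
        if 33 <= rate:
            step.add(tmp)
    tmp = tmp + 40
    u = u * (j * 6)
    if tmp <= 1:
        j = j - (j + 15)
    else:
        j = j + j
    if 35 >= tmp:
        u = j[u]
        process(j)
    else:
        u = u * tmp[7]
    step = j * tmp + 22
    if 24 < tmp < step:
        u = u - j * 0
        step = step + 8
    return u

19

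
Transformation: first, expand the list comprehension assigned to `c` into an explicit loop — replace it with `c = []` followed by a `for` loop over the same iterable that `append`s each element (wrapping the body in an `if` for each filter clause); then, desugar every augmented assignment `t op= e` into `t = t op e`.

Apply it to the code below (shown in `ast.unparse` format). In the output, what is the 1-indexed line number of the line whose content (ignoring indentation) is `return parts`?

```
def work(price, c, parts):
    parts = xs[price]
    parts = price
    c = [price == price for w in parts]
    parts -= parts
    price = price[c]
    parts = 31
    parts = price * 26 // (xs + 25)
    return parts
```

Transformed code:
def work(price, c, parts):
    parts = xs[price]
    parts = price
    c = []
    for w in parts:
        c.append(price == price)
    parts = parts - parts
    price = price[c]
    parts = 31
    parts = price * 26 // (xs + 25)
    return parts

11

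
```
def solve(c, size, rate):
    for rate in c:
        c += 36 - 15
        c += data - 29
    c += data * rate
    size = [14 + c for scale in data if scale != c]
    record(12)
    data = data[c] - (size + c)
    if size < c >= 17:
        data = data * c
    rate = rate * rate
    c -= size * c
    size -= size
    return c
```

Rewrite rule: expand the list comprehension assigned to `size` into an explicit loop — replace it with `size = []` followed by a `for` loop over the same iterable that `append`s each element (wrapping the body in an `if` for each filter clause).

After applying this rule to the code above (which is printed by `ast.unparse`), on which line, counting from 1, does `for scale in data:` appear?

7

Transformed code:
def solve(c, size, rate):
    for rate in c:
        c += 36 - 15
        c += data - 29
    c += data * rate
    size = []
    for scale in data:
        if scale != c:
            size.append(14 + c)
    record(12)
    data = data[c] - (size + c)
    if size < c >= 17:
        data = data * c
    rate = rate * rate
    c -= size * c
    size -= size
    return c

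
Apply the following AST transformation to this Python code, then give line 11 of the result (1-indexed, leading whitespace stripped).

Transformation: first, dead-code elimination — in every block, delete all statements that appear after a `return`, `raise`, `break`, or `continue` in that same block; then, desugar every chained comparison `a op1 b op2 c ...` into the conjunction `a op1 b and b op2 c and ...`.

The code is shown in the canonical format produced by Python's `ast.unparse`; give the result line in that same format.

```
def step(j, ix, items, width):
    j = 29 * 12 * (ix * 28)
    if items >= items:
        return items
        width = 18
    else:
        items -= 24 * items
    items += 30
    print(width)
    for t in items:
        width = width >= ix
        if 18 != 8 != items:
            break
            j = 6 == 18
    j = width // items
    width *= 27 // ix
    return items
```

Transformed code:
def step(j, ix, items, width):
    j = 29 * 12 * (ix * 28)
    if items >= items:
        return items
    else:
        items -= 24 * items
    items += 30
    print(width)
    for t in items:
        width = width >= ix
        if 18 != 8 and 8 != items:
            break
    j = width // items
    width *= 27 // ix
    return items

if 18 != 8 and 8 != items:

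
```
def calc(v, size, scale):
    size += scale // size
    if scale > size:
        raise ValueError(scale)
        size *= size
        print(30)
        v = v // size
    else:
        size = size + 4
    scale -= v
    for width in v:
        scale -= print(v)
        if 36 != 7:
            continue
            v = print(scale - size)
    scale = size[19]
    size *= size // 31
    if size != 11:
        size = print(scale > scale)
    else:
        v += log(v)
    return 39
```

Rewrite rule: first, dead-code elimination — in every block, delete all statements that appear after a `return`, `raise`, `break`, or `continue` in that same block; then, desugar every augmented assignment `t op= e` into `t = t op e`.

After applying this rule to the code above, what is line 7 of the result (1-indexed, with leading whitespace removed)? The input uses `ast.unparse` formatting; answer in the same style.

scale = scale - v

Transformed code:
def calc(v, size, scale):
    size = size + scale // size
    if scale > size:
        raise ValueError(scale)
    else:
        size = size + 4
    scale = scale - v
    for width in v:
        scale = scale - print(v)
        if 36 != 7:
            continue
    scale = size[19]
    size = size * (size // 31)
    if size != 11:
        size = print(scale > scale)
    else:
        v = v + log(v)
    return 39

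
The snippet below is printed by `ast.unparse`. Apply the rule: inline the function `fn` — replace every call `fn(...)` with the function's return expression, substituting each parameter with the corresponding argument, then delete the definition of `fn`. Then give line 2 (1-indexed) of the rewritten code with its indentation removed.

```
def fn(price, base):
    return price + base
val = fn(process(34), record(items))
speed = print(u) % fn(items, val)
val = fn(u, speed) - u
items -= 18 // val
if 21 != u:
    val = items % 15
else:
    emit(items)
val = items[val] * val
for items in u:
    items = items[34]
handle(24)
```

Transformed code:
val = process(34) + record(items)
speed = print(u) % (items + val)
val = u + speed - u
items -= 18 // val
if 21 != u:
    val = items % 15
else:
    emit(items)
val = items[val] * val
for items in u:
    items = items[34]
handle(24)

speed = print(u) % (items + val)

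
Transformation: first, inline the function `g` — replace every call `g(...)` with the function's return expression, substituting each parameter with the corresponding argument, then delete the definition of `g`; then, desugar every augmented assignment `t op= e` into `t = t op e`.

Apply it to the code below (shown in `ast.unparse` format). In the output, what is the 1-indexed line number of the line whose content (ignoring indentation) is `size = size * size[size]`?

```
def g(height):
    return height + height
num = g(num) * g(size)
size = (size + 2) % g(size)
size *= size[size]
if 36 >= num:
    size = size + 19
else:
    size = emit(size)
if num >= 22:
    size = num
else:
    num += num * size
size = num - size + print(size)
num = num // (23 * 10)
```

Transformed code:
num = (num + num) * (size + size)
size = (size + 2) % (size + size)
size = size * size[size]
if 36 >= num:
    size = size + 19
else:
    size = emit(size)
if num >= 22:
    size = num
else:
    num = num + num * size
size = num - size + print(size)
num = num // (23 * 10)

3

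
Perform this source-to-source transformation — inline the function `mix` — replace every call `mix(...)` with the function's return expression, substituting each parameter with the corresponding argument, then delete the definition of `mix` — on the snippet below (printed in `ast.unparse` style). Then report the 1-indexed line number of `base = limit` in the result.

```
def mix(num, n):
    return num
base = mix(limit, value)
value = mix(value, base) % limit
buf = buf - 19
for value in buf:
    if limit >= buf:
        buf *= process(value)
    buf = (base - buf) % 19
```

Transformed code:
base = limit
value = value % limit
buf = buf - 19
for value in buf:
    if limit >= buf:
        buf *= process(value)
    buf = (base - buf) % 19

1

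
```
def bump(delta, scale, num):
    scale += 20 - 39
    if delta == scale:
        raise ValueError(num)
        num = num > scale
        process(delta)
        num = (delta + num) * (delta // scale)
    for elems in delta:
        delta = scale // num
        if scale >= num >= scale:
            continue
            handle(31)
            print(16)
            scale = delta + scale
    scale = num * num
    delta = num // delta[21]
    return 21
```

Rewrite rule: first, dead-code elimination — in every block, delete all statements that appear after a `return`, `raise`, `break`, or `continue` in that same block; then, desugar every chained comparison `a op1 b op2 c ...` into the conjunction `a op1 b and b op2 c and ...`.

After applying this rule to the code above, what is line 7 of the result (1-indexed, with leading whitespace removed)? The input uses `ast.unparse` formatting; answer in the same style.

Transformed code:
def bump(delta, scale, num):
    scale += 20 - 39
    if delta == scale:
        raise ValueError(num)
    for elems in delta:
        delta = scale // num
        if scale >= num and num >= scale:
            continue
    scale = num * num
    delta = num // delta[21]
    return 21

if scale >= num and num >= scale:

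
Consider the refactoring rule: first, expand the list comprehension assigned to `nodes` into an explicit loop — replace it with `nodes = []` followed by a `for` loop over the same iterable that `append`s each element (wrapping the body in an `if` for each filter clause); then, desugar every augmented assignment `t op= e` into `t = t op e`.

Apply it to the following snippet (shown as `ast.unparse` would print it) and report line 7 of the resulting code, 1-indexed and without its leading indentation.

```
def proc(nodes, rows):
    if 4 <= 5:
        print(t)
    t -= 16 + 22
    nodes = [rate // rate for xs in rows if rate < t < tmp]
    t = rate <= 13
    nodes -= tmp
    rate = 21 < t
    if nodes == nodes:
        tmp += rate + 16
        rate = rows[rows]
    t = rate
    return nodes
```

Transformed code:
def proc(nodes, rows):
    if 4 <= 5:
        print(t)
    t = t - (16 + 22)
    nodes = []
    for xs in rows:
        if rate < t < tmp:
            nodes.append(rate // rate)
    t = rate <= 13
    nodes = nodes - tmp
    rate = 21 < t
    if nodes == nodes:
        tmp = tmp + (rate + 16)
        rate = rows[rows]
    t = rate
    return nodes

if rate < t < tmp:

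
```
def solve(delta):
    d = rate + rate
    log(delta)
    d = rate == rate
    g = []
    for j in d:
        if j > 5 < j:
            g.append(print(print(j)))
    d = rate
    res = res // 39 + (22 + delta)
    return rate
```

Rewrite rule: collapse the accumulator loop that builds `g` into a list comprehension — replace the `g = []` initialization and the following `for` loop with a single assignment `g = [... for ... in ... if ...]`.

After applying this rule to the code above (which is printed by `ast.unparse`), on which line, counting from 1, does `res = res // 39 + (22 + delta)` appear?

Transformed code:
def solve(delta):
    d = rate + rate
    log(delta)
    d = rate == rate
    g = [print(print(j)) for j in d if j > 5 < j]
    d = rate
    res = res // 39 + (22 + delta)
    return rate

7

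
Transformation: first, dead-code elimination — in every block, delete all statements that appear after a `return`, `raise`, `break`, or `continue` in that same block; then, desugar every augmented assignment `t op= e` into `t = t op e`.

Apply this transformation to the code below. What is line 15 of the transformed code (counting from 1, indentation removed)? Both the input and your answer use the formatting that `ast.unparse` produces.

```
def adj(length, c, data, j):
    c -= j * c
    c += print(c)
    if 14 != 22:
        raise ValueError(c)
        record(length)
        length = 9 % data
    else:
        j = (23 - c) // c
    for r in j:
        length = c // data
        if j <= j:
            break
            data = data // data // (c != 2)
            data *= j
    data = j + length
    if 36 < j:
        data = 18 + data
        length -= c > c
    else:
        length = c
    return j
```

Transformed code:
def adj(length, c, data, j):
    c = c - j * c
    c = c + print(c)
    if 14 != 22:
        raise ValueError(c)
    else:
        j = (23 - c) // c
    for r in j:
        length = c // data
        if j <= j:
            break
    data = j + length
    if 36 < j:
        data = 18 + data
        length = length - (c > c)
    else:
        length = c
    return j

length = length - (c > c)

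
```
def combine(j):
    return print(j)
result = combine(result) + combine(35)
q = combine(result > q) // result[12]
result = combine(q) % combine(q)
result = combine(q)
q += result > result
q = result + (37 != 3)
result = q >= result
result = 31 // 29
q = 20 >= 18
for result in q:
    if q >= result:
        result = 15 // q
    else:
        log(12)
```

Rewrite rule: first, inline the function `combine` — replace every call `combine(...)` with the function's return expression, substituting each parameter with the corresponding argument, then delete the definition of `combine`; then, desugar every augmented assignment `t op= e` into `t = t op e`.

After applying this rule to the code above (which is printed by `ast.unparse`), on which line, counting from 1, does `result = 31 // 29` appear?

8

Transformed code:
result = print(result) + print(35)
q = print(result > q) // result[12]
result = print(q) % print(q)
result = print(q)
q = q + (result > result)
q = result + (37 != 3)
result = q >= result
result = 31 // 29
q = 20 >= 18
for result in q:
    if q >= result:
        result = 15 // q
    else:
        log(12)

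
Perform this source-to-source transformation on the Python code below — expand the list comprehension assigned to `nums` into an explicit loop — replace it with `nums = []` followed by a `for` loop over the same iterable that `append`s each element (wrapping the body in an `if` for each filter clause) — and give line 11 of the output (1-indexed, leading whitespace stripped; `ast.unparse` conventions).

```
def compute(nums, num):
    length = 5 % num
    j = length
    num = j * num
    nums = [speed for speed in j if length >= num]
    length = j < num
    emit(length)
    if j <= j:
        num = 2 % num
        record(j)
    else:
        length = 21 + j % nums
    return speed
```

Transformed code:
def compute(nums, num):
    length = 5 % num
    j = length
    num = j * num
    nums = []
    for speed in j:
        if length >= num:
            nums.append(speed)
    length = j < num
    emit(length)
    if j <= j:
        num = 2 % num
        record(j)
    else:
        length = 21 + j % nums
    return speed

if j <= j:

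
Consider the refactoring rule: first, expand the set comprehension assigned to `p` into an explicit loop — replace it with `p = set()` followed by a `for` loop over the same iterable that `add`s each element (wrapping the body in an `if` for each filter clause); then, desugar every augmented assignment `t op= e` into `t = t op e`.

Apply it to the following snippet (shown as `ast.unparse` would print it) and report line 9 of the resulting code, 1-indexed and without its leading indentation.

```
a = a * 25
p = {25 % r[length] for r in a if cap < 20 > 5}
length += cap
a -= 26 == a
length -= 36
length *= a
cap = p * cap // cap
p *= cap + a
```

length = length * a

Transformed code:
a = a * 25
p = set()
for r in a:
    if cap < 20 > 5:
        p.add(25 % r[length])
length = length + cap
a = a - (26 == a)
length = length - 36
length = length * a
cap = p * cap // cap
p = p * (cap + a)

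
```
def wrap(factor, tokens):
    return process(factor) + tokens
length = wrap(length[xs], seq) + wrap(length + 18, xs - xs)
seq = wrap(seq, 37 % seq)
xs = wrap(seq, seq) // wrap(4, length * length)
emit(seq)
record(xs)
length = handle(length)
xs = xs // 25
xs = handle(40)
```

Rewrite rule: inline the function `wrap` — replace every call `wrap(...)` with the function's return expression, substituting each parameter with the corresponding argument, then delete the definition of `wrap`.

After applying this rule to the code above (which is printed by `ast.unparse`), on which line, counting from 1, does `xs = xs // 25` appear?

Transformed code:
length = process(length[xs]) + seq + (process(length + 18) + (xs - xs))
seq = process(seq) + 37 % seq
xs = (process(seq) + seq) // (process(4) + length * length)
emit(seq)
record(xs)
length = handle(length)
xs = xs // 25
xs = handle(40)

7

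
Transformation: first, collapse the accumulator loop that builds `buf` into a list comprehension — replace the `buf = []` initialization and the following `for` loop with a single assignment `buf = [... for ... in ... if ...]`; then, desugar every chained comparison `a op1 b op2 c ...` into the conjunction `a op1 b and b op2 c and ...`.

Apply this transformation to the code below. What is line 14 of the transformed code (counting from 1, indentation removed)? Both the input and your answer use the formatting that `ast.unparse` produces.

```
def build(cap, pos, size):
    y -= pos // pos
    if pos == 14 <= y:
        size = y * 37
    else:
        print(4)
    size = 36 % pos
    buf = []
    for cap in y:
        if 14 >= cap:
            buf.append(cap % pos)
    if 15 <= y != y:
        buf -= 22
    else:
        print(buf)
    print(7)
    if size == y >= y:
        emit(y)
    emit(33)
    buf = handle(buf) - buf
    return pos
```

if size == y and y >= y:

Transformed code:
def build(cap, pos, size):
    y -= pos // pos
    if pos == 14 and 14 <= y:
        size = y * 37
    else:
        print(4)
    size = 36 % pos
    buf = [cap % pos for cap in y if 14 >= cap]
    if 15 <= y and y != y:
        buf -= 22
    else:
        print(buf)
    print(7)
    if size == y and y >= y:
        emit(y)
    emit(33)
    buf = handle(buf) - buf
    return pos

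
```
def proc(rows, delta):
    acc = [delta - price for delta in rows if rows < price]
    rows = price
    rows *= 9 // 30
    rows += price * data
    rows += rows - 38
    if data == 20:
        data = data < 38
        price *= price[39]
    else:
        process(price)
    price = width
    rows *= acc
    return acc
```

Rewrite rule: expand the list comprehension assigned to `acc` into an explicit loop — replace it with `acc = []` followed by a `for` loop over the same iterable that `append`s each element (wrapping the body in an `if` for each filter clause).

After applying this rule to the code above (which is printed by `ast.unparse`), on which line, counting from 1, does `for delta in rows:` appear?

3

Transformed code:
def proc(rows, delta):
    acc = []
    for delta in rows:
        if rows < price:
            acc.append(delta - price)
    rows = price
    rows *= 9 // 30
    rows += price * data
    rows += rows - 38
    if data == 20:
        data = data < 38
        price *= price[39]
    else:
        process(price)
    price = width
    rows *= acc
    return acc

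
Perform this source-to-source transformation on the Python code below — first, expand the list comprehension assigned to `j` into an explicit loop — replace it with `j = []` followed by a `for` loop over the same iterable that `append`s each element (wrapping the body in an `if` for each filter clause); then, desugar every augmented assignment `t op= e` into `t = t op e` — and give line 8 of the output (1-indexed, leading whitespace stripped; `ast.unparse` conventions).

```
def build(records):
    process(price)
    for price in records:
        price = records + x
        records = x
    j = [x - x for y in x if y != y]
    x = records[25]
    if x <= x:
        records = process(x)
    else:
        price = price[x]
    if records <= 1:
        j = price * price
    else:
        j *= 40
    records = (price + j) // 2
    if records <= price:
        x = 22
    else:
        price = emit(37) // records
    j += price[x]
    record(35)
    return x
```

if y != y:

Transformed code:
def build(records):
    process(price)
    for price in records:
        price = records + x
        records = x
    j = []
    for y in x:
        if y != y:
            j.append(x - x)
    x = records[25]
    if x <= x:
        records = process(x)
    else:
        price = price[x]
    if records <= 1:
        j = price * price
    else:
        j = j * 40
    records = (price + j) // 2
    if records <= price:
        x = 22
    else:
        price = emit(37) // records
    j = j + price[x]
    record(35)
    return x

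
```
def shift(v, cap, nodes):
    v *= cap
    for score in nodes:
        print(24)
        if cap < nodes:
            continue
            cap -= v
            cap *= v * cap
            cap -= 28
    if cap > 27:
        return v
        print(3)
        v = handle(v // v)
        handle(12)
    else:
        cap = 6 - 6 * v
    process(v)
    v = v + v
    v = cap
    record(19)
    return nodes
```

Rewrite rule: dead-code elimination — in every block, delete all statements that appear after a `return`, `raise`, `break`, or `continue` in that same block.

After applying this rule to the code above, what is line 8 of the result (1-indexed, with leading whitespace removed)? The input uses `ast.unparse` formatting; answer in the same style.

Transformed code:
def shift(v, cap, nodes):
    v *= cap
    for score in nodes:
        print(24)
        if cap < nodes:
            continue
    if cap > 27:
        return v
    else:
        cap = 6 - 6 * v
    process(v)
    v = v + v
    v = cap
    record(19)
    return nodes

return v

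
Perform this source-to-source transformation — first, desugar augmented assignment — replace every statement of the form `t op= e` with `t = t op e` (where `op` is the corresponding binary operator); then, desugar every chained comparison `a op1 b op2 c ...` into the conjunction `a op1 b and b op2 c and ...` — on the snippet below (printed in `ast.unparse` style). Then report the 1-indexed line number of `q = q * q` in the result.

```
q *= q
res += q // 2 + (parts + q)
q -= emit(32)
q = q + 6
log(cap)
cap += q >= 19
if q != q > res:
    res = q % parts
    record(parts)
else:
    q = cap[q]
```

1

Transformed code:
q = q * q
res = res + (q // 2 + (parts + q))
q = q - emit(32)
q = q + 6
log(cap)
cap = cap + (q >= 19)
if q != q and q > res:
    res = q % parts
    record(parts)
else:
    q = cap[q]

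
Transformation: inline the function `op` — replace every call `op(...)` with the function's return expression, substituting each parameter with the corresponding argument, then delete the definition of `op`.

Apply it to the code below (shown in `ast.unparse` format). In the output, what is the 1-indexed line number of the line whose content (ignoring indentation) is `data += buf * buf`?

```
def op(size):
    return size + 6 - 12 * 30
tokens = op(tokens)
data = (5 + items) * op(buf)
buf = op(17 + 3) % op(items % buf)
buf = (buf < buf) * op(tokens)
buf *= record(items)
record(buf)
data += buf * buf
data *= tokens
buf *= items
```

Transformed code:
tokens = tokens + 6 - 12 * 30
data = (5 + items) * (buf + 6 - 12 * 30)
buf = (17 + 3 + 6 - 12 * 30) % (items % buf + 6 - 12 * 30)
buf = (buf < buf) * (tokens + 6 - 12 * 30)
buf *= record(items)
record(buf)
data += buf * buf
data *= tokens
buf *= items

7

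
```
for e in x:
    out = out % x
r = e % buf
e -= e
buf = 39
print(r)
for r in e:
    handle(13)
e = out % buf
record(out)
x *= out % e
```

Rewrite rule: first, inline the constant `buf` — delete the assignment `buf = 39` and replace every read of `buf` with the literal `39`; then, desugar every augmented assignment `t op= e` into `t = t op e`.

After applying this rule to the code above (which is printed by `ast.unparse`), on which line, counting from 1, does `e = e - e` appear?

Transformed code:
for e in x:
    out = out % x
r = e % 39
e = e - e
print(r)
for r in e:
    handle(13)
e = out % 39
record(out)
x = x * (out % e)

4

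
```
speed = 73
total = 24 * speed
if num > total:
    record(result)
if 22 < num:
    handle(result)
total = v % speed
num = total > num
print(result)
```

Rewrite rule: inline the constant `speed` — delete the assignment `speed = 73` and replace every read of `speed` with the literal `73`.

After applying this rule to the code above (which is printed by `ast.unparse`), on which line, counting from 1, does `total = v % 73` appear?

Transformed code:
total = 24 * 73
if num > total:
    record(result)
if 22 < num:
    handle(result)
total = v % 73
num = total > num
print(result)

6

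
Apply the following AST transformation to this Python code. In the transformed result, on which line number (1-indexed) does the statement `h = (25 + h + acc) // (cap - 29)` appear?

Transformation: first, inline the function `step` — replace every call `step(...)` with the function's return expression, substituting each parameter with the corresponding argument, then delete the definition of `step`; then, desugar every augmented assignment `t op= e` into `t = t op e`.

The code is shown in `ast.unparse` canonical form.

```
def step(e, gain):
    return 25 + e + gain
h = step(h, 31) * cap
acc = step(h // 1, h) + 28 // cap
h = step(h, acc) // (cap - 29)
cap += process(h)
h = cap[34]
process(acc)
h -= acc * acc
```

3

Transformed code:
h = (25 + h + 31) * cap
acc = 25 + h // 1 + h + 28 // cap
h = (25 + h + acc) // (cap - 29)
cap = cap + process(h)
h = cap[34]
process(acc)
h = h - acc * acc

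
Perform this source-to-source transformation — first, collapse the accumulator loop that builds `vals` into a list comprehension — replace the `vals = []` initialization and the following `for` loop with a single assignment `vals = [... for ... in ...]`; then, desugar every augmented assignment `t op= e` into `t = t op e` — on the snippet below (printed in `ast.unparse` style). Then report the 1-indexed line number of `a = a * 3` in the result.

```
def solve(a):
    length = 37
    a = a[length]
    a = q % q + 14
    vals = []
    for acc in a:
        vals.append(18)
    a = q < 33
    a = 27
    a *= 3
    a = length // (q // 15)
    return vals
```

Transformed code:
def solve(a):
    length = 37
    a = a[length]
    a = q % q + 14
    vals = [18 for acc in a]
    a = q < 33
    a = 27
    a = a * 3
    a = length // (q // 15)
    return vals

8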